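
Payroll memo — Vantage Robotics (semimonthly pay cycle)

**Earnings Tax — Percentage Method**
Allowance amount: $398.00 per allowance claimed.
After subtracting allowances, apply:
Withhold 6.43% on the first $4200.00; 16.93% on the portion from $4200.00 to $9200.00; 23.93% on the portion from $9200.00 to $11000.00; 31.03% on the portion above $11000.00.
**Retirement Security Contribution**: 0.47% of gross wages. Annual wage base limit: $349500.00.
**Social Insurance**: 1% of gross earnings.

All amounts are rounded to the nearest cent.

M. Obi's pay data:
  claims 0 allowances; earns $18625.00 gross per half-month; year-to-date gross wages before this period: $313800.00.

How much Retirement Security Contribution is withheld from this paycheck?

$87.54

Retirement Security Contribution: 0.47% × $18625.00 = $87.54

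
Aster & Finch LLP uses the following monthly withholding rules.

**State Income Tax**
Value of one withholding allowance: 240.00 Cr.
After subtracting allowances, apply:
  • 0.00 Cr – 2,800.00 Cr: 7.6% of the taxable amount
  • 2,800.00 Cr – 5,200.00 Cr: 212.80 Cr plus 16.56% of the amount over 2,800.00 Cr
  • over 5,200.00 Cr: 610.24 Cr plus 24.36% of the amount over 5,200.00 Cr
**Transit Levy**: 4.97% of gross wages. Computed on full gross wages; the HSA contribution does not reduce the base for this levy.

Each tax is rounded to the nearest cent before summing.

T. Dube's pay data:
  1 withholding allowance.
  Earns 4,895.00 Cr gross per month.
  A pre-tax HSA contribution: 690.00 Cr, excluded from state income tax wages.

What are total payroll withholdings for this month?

649.00 Cr

State Income Tax: taxable = 4,895.00 Cr − 690.00 Cr − 1×240.00 Cr = 3,965.00 Cr
  212.80 Cr + 16.56% × (3,965.00 Cr − 2,800.00 Cr) = 212.80 Cr + 16.56% × 1,165.00 Cr = 405.72 Cr
Transit Levy: 4.97% × 4,895.00 Cr = 243.28 Cr
Total: 405.72 Cr + 243.28 Cr = 649.00 Cr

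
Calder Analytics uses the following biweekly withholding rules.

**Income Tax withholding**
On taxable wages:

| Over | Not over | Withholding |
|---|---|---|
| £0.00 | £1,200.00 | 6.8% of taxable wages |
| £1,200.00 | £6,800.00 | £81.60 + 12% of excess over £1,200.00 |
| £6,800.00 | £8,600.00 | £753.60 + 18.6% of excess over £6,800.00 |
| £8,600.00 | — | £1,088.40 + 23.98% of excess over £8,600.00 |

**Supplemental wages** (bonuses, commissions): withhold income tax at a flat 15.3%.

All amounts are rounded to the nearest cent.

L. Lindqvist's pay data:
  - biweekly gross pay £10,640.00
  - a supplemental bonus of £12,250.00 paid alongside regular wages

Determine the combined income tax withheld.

Income Tax: taxable = £10,640.00
  £1,088.40 + 23.98% × (£10,640.00 − £8,600.00) = £1,088.40 + 23.98% × £2,040.00 = £1,577.59
Supplemental (15.3% flat on bonus): 15.3% × £12,250.00 = £1,874.25
Total income tax: £1,577.59 + £1,874.25 = £3,451.84

£3,451.84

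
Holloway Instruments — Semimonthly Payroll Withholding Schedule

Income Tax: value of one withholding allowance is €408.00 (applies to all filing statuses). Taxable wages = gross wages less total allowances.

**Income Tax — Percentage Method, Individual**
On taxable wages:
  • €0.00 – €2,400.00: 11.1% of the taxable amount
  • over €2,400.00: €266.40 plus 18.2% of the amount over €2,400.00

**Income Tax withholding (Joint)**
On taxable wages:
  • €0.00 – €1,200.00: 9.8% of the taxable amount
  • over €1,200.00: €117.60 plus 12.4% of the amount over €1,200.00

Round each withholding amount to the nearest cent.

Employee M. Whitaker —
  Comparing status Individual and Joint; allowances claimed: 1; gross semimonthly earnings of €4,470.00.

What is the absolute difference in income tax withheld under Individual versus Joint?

€96.39

Income Tax (Individual): taxable = €4,470.00 − 1×€408.00 = €4,062.00
  €266.40 + 18.2% × (€4,062.00 − €2,400.00) = €266.40 + 18.2% × €1,662.00 = €568.88
Income Tax (Joint): taxable = €4,470.00 − 1×€408.00 = €4,062.00
  €117.60 + 12.4% × (€4,062.00 − €1,200.00) = €117.60 + 12.4% × €2,862.00 = €472.49
Difference: |€568.88 − €472.49| = €96.39 (higher under Individual)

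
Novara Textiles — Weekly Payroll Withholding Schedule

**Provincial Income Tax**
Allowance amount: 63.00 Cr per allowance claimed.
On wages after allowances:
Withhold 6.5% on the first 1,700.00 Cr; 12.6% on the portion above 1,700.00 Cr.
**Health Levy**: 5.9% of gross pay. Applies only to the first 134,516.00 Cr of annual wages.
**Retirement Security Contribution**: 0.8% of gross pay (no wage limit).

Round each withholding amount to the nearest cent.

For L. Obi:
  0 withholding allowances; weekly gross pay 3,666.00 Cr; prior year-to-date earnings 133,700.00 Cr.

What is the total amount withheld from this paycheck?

435.69 Cr

Provincial Income Tax: taxable = 3,666.00 Cr
  110.50 Cr + 12.6% × (3,666.00 Cr − 1,700.00 Cr) = 110.50 Cr + 12.6% × 1,966.00 Cr = 358.22 Cr
Health Levy: cap 134,516.00 Cr − YTD 133,700.00 Cr = 816.00 Cr subject; 5.9% × 816.00 Cr = 48.14 Cr
Retirement Security Contribution: 0.8% × 3,666.00 Cr = 29.33 Cr
Total: 358.22 Cr + 48.14 Cr + 29.33 Cr = 435.69 Cr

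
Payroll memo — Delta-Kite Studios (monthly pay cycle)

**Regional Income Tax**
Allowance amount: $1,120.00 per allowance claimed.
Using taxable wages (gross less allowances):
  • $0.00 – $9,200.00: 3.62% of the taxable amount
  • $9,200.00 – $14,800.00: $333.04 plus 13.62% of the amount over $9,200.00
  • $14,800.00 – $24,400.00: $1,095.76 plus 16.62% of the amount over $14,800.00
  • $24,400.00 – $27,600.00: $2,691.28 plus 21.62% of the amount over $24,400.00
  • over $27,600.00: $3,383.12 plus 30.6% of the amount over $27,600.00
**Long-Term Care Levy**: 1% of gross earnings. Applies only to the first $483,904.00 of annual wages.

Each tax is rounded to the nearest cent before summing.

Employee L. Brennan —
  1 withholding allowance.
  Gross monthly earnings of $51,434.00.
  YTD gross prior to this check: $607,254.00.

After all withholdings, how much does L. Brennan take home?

Regional Income Tax: taxable = $51,434.00 − 1×$1,120.00 = $50,314.00
  $3,383.12 + 30.6% × ($50,314.00 − $27,600.00) = $3,383.12 + 30.6% × $22,714.00 = $10,333.60
Long-Term Care Levy: YTD $607,254.00 ≥ cap $483,904.00 → $0.00
Total withheld: $10,333.60 + $0.00 = $10,333.60
Net pay: $51,434.00 − $10,333.60 = $41,100.40

$41,100.40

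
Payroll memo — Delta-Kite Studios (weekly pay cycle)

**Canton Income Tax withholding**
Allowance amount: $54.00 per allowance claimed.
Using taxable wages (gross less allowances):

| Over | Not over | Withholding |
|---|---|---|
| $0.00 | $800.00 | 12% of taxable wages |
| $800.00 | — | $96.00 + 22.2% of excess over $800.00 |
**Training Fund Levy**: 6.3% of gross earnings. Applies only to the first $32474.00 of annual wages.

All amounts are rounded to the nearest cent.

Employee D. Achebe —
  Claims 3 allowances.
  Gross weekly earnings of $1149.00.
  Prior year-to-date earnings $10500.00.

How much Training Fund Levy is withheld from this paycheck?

Training Fund Levy: 6.3% × $1149.00 = $72.39

$72.39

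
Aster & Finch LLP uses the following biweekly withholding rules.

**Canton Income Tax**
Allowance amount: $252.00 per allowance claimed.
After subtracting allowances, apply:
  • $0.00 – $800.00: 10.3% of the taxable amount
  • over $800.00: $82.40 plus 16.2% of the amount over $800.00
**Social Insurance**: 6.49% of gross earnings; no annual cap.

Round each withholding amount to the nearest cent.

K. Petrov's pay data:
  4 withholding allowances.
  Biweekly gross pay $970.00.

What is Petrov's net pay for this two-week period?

Canton Income Tax: taxable = $970.00 − 4×$252.00 = $-38.00
  Taxable ≤ 0 → $0.00
Social Insurance: 6.49% × $970.00 = $62.95
Total withheld: $0.00 + $62.95 = $62.95
Net pay: $970.00 − $62.95 = $907.05

$907.05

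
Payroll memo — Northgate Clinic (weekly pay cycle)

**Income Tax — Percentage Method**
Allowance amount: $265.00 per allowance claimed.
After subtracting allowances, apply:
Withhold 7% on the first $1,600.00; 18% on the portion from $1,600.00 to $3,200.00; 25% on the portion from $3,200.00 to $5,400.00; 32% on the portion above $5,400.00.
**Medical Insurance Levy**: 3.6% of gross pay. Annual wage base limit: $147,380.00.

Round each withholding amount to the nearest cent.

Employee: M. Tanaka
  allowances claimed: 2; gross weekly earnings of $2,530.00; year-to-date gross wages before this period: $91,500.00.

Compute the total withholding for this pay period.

Income Tax: taxable = $2,530.00 − 2×$265.00 = $2,000.00
  $112.00 + 18% × ($2,000.00 − $1,600.00) = $112.00 + 18% × $400.00 = $184.00
Medical Insurance Levy: 3.6% × $2,530.00 = $91.08
Total: $184.00 + $91.08 = $275.08

$275.08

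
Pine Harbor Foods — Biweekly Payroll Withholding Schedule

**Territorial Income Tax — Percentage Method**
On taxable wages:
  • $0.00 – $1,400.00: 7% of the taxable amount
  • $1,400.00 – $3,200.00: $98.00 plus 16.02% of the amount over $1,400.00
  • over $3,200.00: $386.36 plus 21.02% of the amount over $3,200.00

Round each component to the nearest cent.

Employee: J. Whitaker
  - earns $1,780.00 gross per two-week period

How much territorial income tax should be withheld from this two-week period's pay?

$158.88

Territorial Income Tax: taxable = $1,780.00
  $98.00 + 16.02% × ($1,780.00 − $1,400.00) = $98.00 + 16.02% × $380.00 = $158.88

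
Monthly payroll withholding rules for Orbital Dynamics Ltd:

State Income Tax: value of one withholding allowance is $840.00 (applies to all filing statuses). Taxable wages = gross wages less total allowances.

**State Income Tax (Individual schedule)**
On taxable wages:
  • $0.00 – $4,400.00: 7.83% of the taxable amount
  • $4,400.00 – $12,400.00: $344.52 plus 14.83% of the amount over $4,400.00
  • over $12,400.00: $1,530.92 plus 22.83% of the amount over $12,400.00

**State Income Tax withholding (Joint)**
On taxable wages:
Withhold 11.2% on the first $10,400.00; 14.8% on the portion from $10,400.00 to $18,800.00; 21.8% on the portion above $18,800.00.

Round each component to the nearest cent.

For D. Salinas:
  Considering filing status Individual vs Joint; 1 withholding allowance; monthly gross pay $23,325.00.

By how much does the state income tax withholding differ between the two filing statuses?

State Income Tax (Individual): taxable = $23,325.00 − 1×$840.00 = $22,485.00
  $1,530.92 + 22.83% × ($22,485.00 − $12,400.00) = $1,530.92 + 22.83% × $10,085.00 = $3,833.33
State Income Tax (Joint): taxable = $23,325.00 − 1×$840.00 = $22,485.00
  $2,408.00 + 21.8% × ($22,485.00 − $18,800.00) = $2,408.00 + 21.8% × $3,685.00 = $3,211.33
Difference: |$3,833.33 − $3,211.33| = $622.00 (higher under Individual)

$622.00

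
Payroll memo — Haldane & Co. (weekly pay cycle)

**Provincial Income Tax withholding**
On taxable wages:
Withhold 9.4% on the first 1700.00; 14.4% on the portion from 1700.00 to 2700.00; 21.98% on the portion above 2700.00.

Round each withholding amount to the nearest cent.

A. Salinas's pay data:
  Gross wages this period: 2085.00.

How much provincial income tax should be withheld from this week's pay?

215.24

Provincial Income Tax: taxable = 2085.00
  159.80 + 14.4% × (2085.00 − 1700.00) = 159.80 + 14.4% × 385.00 = 215.24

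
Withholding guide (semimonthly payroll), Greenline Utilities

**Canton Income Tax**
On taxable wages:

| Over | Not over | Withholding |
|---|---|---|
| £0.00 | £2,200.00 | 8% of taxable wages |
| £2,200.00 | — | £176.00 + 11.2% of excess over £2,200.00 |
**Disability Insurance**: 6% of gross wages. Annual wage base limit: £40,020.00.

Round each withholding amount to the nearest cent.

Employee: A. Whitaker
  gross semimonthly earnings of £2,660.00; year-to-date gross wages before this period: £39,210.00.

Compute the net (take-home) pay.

Canton Income Tax: taxable = £2,660.00
  £176.00 + 11.2% × (£2,660.00 − £2,200.00) = £176.00 + 11.2% × £460.00 = £227.52
Disability Insurance: cap £40,020.00 − YTD £39,210.00 = £810.00 subject; 6% × £810.00 = £48.60
Total withheld: £227.52 + £48.60 = £276.12
Net pay: £2,660.00 − £276.12 = £2,383.88

£2,383.88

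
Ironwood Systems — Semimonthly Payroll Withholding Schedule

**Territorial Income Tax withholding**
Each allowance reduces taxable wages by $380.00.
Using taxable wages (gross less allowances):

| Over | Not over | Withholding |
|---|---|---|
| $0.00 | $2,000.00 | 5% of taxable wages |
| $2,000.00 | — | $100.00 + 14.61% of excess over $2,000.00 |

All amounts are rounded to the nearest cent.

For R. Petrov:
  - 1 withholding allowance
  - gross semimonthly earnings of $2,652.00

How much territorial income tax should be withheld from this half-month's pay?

Territorial Income Tax: taxable = $2,652.00 − 1×$380.00 = $2,272.00
  $100.00 + 14.61% × ($2,272.00 − $2,000.00) = $100.00 + 14.61% × $272.00 = $139.74

$139.74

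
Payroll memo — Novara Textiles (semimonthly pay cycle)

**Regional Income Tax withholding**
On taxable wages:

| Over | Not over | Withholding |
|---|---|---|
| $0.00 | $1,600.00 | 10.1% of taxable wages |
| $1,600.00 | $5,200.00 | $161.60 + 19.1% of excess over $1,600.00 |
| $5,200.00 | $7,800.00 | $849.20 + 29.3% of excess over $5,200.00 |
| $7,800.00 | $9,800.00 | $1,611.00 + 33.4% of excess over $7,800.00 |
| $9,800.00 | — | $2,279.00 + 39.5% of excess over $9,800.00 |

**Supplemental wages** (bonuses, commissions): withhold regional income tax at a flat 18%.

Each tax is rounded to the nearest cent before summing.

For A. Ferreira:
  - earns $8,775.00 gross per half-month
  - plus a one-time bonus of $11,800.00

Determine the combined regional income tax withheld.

Regional Income Tax: taxable = $8,775.00
  $1,611.00 + 33.4% × ($8,775.00 − $7,800.00) = $1,611.00 + 33.4% × $975.00 = $1,936.65
Supplemental (18% flat on bonus): 18% × $11,800.00 = $2,124.00
Total regional income tax: $1,936.65 + $2,124.00 = $4,060.65

$4,060.65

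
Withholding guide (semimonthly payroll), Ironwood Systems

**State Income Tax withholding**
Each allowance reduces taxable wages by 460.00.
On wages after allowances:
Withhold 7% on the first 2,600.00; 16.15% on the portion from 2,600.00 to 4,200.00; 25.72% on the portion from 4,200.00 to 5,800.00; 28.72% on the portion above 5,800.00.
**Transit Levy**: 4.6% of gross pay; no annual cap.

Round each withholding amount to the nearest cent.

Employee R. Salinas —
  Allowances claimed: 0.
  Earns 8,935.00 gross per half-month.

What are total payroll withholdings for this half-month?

State Income Tax: taxable = 8,935.00
  851.92 + 28.72% × (8,935.00 − 5,800.00) = 851.92 + 28.72% × 3,135.00 = 1,752.29
Transit Levy: 4.6% × 8,935.00 = 411.01
Total: 1,752.29 + 411.01 = 2,163.30

2,163.30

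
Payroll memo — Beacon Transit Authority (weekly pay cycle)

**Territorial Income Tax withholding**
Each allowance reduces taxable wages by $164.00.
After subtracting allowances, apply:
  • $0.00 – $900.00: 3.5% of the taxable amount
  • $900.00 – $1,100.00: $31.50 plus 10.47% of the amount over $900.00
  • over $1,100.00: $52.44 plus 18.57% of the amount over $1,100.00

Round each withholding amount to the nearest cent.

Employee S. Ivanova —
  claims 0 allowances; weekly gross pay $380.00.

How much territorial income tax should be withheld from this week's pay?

$13.30

Territorial Income Tax: taxable = $380.00
  3.5% × $380.00 = $13.30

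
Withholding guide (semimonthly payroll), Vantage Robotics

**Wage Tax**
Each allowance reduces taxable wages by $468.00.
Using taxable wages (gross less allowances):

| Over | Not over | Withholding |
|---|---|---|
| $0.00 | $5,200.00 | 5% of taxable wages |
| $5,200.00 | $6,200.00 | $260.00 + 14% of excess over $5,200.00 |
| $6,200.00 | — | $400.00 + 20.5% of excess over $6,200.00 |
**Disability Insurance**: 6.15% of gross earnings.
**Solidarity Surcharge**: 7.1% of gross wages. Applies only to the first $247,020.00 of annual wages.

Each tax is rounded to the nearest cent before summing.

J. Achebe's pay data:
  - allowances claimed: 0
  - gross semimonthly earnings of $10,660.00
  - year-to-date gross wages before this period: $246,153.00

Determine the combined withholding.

Wage Tax: taxable = $10,660.00
  $400.00 + 20.5% × ($10,660.00 − $6,200.00) = $400.00 + 20.5% × $4,460.00 = $1,314.30
Disability Insurance: 6.15% × $10,660.00 = $655.59
Solidarity Surcharge: cap $247,020.00 − YTD $246,153.00 = $867.00 subject; 7.1% × $867.00 = $61.56
Total: $1,314.30 + $655.59 + $61.56 = $2,031.45

$2,031.45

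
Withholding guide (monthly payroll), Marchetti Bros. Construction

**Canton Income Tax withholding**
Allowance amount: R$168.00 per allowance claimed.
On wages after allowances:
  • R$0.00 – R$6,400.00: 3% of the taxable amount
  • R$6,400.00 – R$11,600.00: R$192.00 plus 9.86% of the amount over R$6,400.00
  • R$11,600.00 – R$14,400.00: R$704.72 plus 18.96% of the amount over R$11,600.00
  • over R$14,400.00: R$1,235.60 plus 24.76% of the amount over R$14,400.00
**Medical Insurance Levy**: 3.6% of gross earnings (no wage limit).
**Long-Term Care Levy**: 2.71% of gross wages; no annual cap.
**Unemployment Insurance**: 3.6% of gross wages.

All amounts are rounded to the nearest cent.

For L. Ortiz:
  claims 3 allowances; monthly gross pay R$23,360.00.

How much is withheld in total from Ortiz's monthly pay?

Canton Income Tax: taxable = R$23,360.00 − 3×R$168.00 = R$22,856.00
  R$1,235.60 + 24.76% × (R$22,856.00 − R$14,400.00) = R$1,235.60 + 24.76% × R$8,456.00 = R$3,329.31
Medical Insurance Levy: 3.6% × R$23,360.00 = R$840.96
Long-Term Care Levy: 2.71% × R$23,360.00 = R$633.06
Unemployment Insurance: 3.6% × R$23,360.00 = R$840.96
Total: R$3,329.31 + R$840.96 + R$633.06 + R$840.96 = R$5,644.29

R$5,644.29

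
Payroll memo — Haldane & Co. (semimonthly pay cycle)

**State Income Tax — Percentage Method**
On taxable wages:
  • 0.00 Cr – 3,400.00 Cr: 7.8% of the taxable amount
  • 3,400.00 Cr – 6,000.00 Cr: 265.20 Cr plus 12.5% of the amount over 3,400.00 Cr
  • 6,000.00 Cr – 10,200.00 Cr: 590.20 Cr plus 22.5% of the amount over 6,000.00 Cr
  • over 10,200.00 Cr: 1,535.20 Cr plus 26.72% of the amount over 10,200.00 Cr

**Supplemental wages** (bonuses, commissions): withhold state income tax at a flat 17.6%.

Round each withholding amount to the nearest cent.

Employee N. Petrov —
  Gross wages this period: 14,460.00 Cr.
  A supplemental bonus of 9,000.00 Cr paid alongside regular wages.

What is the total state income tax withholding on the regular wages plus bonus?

State Income Tax: taxable = 14,460.00 Cr
  1,535.20 Cr + 26.72% × (14,460.00 Cr − 10,200.00 Cr) = 1,535.20 Cr + 26.72% × 4,260.00 Cr = 2,673.47 Cr
Supplemental (17.6% flat on bonus): 17.6% × 9,000.00 Cr = 1,584.00 Cr
Total state income tax: 2,673.47 Cr + 1,584.00 Cr = 4,257.47 Cr

4,257.47 Cr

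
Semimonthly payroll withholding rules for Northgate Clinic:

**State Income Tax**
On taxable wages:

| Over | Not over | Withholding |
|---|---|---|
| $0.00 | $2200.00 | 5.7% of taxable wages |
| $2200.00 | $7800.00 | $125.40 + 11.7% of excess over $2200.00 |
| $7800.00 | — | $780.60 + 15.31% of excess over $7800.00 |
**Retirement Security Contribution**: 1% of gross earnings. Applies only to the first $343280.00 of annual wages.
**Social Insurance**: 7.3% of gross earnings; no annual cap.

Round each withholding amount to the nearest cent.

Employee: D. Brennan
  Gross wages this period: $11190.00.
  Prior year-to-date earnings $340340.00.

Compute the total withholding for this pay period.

$2145.88

State Income Tax: taxable = $11190.00
  $780.60 + 15.31% × ($11190.00 − $7800.00) = $780.60 + 15.31% × $3390.00 = $1299.61
Retirement Security Contribution: cap $343280.00 − YTD $340340.00 = $2940.00 subject; 1% × $2940.00 = $29.40
Social Insurance: 7.3% × $11190.00 = $816.87
Total: $1299.61 + $29.40 + $816.87 = $2145.88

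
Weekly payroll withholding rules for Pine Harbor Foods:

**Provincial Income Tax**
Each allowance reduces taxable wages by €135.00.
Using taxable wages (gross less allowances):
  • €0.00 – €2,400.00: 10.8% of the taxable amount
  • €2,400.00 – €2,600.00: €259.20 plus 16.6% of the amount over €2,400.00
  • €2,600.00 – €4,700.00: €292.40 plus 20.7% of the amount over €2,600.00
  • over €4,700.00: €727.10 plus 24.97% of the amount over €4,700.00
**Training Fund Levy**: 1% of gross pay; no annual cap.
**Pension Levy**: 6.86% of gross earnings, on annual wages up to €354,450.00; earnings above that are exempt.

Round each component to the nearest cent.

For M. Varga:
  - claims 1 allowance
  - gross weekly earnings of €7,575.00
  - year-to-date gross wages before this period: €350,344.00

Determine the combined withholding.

€1,768.70

Provincial Income Tax: taxable = €7,575.00 − 1×€135.00 = €7,440.00
  €727.10 + 24.97% × (€7,440.00 − €4,700.00) = €727.10 + 24.97% × €2,740.00 = €1,411.28
Training Fund Levy: 1% × €7,575.00 = €75.75
Pension Levy: cap €354,450.00 − YTD €350,344.00 = €4,106.00 subject; 6.86% × €4,106.00 = €281.67
Total: €1,411.28 + €75.75 + €281.67 = €1,768.70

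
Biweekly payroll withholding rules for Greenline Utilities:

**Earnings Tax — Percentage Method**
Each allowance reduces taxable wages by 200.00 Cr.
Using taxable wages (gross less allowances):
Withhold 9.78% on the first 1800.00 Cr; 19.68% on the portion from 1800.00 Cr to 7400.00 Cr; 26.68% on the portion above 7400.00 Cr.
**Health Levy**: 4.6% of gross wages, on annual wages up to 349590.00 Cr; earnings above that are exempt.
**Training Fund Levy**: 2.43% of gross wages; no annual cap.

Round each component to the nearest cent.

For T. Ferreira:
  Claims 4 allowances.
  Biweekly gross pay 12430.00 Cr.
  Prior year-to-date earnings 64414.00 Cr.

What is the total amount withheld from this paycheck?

3280.51 Cr

Earnings Tax: taxable = 12430.00 Cr − 4×200.00 Cr = 11630.00 Cr
  1278.12 Cr + 26.68% × (11630.00 Cr − 7400.00 Cr) = 1278.12 Cr + 26.68% × 4230.00 Cr = 2406.68 Cr
Health Levy: 4.6% × 12430.00 Cr = 571.78 Cr
Training Fund Levy: 2.43% × 12430.00 Cr = 302.05 Cr
Total: 2406.68 Cr + 571.78 Cr + 302.05 Cr = 3280.51 Cr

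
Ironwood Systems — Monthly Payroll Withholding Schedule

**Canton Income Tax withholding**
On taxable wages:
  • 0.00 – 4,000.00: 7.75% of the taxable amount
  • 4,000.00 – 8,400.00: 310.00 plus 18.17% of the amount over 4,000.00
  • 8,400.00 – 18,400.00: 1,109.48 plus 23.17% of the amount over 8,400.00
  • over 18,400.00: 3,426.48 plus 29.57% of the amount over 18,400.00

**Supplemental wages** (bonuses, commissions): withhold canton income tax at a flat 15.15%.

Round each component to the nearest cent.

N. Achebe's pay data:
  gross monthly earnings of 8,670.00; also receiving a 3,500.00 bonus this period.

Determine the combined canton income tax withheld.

Canton Income Tax: taxable = 8,670.00
  1,109.48 + 23.17% × (8,670.00 − 8,400.00) = 1,109.48 + 23.17% × 270.00 = 1,172.04
Supplemental (15.15% flat on bonus): 15.15% × 3,500.00 = 530.25
Total canton income tax: 1,172.04 + 530.25 = 1,702.29

1,702.29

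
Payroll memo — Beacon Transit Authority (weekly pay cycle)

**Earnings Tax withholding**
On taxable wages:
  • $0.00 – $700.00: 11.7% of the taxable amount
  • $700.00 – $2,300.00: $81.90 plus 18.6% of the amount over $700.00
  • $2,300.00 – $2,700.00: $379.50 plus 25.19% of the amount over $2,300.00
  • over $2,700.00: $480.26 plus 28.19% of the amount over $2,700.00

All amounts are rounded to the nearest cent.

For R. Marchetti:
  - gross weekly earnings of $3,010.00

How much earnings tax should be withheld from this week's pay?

Earnings Tax: taxable = $3,010.00
  $480.26 + 28.19% × ($3,010.00 − $2,700.00) = $480.26 + 28.19% × $310.00 = $567.65

$567.65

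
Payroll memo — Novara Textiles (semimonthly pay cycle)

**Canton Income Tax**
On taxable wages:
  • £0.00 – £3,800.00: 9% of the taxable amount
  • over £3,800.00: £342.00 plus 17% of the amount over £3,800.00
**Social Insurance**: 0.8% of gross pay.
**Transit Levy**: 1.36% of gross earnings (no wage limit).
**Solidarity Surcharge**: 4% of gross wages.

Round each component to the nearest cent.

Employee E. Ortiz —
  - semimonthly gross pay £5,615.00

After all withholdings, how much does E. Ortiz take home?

£4,618.57

Canton Income Tax: taxable = £5,615.00
  £342.00 + 17% × (£5,615.00 − £3,800.00) = £342.00 + 17% × £1,815.00 = £650.55
Social Insurance: 0.8% × £5,615.00 = £44.92
Transit Levy: 1.36% × £5,615.00 = £76.36
Solidarity Surcharge: 4% × £5,615.00 = £224.60
Total withheld: £650.55 + £44.92 + £76.36 + £224.60 = £996.43
Net pay: £5,615.00 − £996.43 = £4,618.57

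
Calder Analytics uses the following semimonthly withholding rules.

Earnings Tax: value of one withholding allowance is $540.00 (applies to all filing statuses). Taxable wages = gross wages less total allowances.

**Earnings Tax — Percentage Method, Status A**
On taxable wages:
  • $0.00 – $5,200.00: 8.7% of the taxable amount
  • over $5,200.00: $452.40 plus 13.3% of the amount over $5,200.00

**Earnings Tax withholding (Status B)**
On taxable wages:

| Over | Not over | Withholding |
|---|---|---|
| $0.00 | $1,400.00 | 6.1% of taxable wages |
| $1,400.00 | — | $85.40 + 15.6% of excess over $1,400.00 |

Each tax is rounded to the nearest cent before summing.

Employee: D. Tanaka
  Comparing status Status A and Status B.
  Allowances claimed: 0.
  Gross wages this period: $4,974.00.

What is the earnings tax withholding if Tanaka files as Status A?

Earnings Tax (Status A): taxable = $4,974.00
  8.7% × $4,974.00 = $432.74

$432.74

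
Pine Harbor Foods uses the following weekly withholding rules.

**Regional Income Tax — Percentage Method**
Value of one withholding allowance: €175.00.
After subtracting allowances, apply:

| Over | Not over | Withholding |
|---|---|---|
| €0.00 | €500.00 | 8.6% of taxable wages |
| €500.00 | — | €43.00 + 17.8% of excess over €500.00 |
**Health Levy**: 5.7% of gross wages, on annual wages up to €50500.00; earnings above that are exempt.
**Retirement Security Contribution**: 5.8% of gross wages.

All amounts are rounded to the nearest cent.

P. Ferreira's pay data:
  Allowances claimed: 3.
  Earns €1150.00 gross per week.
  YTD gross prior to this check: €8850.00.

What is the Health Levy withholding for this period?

Health Levy: 5.7% × €1150.00 = €65.55

€65.55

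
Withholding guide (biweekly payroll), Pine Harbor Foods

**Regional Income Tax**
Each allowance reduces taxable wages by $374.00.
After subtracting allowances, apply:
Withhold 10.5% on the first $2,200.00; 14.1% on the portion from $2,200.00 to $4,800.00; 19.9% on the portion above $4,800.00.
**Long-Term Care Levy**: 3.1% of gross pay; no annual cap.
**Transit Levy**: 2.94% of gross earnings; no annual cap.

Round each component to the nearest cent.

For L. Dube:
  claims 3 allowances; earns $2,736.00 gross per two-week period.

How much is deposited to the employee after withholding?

Regional Income Tax: taxable = $2,736.00 − 3×$374.00 = $1,614.00
  10.5% × $1,614.00 = $169.47
Long-Term Care Levy: 3.1% × $2,736.00 = $84.82
Transit Levy: 2.94% × $2,736.00 = $80.44
Total withheld: $169.47 + $84.82 + $80.44 = $334.73
Net pay: $2,736.00 − $334.73 = $2,401.27

$2,401.27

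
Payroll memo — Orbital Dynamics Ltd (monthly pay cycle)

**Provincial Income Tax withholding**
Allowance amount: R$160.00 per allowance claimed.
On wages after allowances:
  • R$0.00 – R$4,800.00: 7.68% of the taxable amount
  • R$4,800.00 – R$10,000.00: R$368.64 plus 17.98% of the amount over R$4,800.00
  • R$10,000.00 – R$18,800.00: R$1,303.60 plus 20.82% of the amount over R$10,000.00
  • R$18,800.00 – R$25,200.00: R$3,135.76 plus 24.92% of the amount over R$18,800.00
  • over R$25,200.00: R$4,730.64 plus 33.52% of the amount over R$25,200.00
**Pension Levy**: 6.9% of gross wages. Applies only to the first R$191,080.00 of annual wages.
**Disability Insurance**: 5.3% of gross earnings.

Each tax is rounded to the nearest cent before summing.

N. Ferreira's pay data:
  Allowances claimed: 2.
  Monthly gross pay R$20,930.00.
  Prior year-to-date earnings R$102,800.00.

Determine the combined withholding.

R$6,140.27

Provincial Income Tax: taxable = R$20,930.00 − 2×R$160.00 = R$20,610.00
  R$3,135.76 + 24.92% × (R$20,610.00 − R$18,800.00) = R$3,135.76 + 24.92% × R$1,810.00 = R$3,586.81
Pension Levy: 6.9% × R$20,930.00 = R$1,444.17
Disability Insurance: 5.3% × R$20,930.00 = R$1,109.29
Total: R$3,586.81 + R$1,444.17 + R$1,109.29 = R$6,140.27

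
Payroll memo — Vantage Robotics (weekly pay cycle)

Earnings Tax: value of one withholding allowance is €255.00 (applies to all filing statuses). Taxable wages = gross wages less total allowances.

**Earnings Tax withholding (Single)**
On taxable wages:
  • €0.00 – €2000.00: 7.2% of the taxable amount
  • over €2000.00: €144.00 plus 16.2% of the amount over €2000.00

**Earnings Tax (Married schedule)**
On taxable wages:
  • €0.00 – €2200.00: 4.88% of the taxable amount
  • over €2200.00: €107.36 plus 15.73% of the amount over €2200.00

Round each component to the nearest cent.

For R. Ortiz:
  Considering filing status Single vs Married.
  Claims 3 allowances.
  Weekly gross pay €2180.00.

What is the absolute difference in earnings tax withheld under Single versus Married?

€32.83

Earnings Tax (Single): taxable = €2180.00 − 3×€255.00 = €1415.00
  7.2% × €1415.00 = €101.88
Earnings Tax (Married): taxable = €2180.00 − 3×€255.00 = €1415.00
  4.88% × €1415.00 = €69.05
Difference: |€101.88 − €69.05| = €32.83 (higher under Single)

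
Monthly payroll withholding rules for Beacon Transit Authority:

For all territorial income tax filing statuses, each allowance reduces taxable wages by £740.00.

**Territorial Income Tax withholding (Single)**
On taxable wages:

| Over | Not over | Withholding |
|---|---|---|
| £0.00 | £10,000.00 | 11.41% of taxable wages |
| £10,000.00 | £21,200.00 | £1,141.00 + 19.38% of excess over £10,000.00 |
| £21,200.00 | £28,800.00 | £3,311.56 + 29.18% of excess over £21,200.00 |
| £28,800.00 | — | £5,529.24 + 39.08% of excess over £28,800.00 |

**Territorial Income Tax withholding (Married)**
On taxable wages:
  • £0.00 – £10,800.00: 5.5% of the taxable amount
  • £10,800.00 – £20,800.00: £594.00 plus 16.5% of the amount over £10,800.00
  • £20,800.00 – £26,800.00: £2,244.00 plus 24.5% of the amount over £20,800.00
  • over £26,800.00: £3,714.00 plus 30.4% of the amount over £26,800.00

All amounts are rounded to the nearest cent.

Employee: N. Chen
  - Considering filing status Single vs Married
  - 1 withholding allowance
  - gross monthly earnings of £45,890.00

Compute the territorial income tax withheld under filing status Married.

£9,292.40

Territorial Income Tax (Married): taxable = £45,890.00 − 1×£740.00 = £45,150.00
  £3,714.00 + 30.4% × (£45,150.00 − £26,800.00) = £3,714.00 + 30.4% × £18,350.00 = £9,292.40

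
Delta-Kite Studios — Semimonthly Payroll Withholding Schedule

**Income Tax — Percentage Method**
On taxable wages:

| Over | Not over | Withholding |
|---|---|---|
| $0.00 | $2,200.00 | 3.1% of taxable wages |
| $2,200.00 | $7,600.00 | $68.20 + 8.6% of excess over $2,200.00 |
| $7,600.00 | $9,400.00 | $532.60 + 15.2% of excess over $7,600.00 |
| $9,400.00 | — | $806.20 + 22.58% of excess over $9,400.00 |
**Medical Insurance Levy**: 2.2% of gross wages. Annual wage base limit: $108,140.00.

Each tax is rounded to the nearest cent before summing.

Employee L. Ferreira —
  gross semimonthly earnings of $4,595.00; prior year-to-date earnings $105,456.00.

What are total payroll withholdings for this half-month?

$333.22

Income Tax: taxable = $4,595.00
  $68.20 + 8.6% × ($4,595.00 − $2,200.00) = $68.20 + 8.6% × $2,395.00 = $274.17
Medical Insurance Levy: cap $108,140.00 − YTD $105,456.00 = $2,684.00 subject; 2.2% × $2,684.00 = $59.05
Total: $274.17 + $59.05 = $333.22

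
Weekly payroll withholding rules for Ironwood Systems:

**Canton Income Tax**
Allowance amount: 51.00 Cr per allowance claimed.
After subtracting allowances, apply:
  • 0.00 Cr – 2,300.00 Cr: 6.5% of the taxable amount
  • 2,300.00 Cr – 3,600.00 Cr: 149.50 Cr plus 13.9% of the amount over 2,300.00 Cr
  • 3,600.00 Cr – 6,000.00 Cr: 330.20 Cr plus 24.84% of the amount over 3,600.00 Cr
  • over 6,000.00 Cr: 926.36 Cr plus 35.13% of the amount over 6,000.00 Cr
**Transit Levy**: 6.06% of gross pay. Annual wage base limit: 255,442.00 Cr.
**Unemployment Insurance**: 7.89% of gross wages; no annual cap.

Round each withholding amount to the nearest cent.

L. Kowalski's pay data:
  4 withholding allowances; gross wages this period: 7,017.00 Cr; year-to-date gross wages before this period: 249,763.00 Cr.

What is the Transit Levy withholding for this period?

344.15 Cr

Transit Levy: cap 255,442.00 Cr − YTD 249,763.00 Cr = 5,679.00 Cr subject; 6.06% × 5,679.00 Cr = 344.15 Cr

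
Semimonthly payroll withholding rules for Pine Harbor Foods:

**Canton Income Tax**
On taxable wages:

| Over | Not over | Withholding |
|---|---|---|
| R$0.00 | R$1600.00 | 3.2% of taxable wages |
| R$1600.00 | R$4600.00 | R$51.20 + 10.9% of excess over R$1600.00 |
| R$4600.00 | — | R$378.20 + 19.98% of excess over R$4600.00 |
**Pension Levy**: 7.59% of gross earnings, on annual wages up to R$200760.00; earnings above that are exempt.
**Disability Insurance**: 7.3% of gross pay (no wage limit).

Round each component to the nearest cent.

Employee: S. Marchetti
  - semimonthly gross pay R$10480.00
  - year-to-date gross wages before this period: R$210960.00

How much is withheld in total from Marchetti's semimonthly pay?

Canton Income Tax: taxable = R$10480.00
  R$378.20 + 19.98% × (R$10480.00 − R$4600.00) = R$378.20 + 19.98% × R$5880.00 = R$1553.02
Pension Levy: YTD R$210960.00 ≥ cap R$200760.00 → R$0.00
Disability Insurance: 7.3% × R$10480.00 = R$765.04
Total: R$1553.02 + R$0.00 + R$765.04 = R$2318.06

R$2318.06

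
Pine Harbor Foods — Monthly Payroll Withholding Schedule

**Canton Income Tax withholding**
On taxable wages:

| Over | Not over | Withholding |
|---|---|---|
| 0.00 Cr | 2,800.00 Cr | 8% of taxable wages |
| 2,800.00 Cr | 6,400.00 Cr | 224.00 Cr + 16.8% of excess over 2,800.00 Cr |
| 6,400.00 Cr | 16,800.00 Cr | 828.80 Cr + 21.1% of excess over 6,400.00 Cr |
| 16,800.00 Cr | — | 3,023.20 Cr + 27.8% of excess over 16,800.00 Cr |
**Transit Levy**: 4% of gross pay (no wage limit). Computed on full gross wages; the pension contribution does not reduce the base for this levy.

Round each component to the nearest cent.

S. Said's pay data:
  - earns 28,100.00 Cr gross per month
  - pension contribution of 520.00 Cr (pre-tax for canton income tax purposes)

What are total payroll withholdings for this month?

7,144.04 Cr

Canton Income Tax: taxable = 28,100.00 Cr − 520.00 Cr = 27,580.00 Cr
  3,023.20 Cr + 27.8% × (27,580.00 Cr − 16,800.00 Cr) = 3,023.20 Cr + 27.8% × 10,780.00 Cr = 6,020.04 Cr
Transit Levy: 4% × 28,100.00 Cr = 1,124.00 Cr
Total: 6,020.04 Cr + 1,124.00 Cr = 7,144.04 Cr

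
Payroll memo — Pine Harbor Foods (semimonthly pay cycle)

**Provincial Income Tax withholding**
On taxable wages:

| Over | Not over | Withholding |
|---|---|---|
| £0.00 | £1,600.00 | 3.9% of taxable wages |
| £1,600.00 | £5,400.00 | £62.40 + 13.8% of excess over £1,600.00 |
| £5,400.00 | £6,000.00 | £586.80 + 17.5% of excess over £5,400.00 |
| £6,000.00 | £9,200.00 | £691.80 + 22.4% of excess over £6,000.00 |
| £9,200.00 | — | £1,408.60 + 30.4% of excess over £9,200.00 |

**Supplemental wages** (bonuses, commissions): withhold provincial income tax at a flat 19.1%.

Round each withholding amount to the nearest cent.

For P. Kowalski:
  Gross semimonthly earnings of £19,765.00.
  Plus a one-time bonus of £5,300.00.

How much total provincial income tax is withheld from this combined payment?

Provincial Income Tax: taxable = £19,765.00
  £1,408.60 + 30.4% × (£19,765.00 − £9,200.00) = £1,408.60 + 30.4% × £10,565.00 = £4,620.36
Supplemental (19.1% flat on bonus): 19.1% × £5,300.00 = £1,012.30
Total provincial income tax: £4,620.36 + £1,012.30 = £5,632.66

£5,632.66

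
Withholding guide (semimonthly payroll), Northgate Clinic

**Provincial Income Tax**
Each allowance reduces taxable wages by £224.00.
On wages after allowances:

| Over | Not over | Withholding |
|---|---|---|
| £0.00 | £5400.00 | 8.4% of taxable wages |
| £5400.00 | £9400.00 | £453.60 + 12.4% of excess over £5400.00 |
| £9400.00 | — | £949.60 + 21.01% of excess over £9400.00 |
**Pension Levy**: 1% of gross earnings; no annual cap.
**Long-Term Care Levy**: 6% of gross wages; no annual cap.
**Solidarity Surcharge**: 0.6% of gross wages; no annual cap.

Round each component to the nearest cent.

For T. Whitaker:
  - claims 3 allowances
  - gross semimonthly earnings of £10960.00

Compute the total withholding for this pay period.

£1969.13

Provincial Income Tax: taxable = £10960.00 − 3×£224.00 = £10288.00
  £949.60 + 21.01% × (£10288.00 − £9400.00) = £949.60 + 21.01% × £888.00 = £1136.17
Pension Levy: 1% × £10960.00 = £109.60
Long-Term Care Levy: 6% × £10960.00 = £657.60
Solidarity Surcharge: 0.6% × £10960.00 = £65.76
Total: £1136.17 + £109.60 + £657.60 + £65.76 = £1969.13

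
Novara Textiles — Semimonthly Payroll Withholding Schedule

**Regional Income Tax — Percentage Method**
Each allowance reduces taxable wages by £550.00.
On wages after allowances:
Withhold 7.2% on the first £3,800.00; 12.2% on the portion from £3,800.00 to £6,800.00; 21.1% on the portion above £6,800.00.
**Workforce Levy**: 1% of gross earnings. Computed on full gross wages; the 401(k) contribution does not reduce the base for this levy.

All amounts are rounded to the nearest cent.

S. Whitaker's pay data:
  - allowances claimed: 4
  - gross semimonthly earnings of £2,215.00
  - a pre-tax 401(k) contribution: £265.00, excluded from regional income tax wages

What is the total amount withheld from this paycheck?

Regional Income Tax: taxable = £2,215.00 − £265.00 − 4×£550.00 = £-250.00
  Taxable ≤ 0 → £0.00
Workforce Levy: 1% × £2,215.00 = £22.15
Total: £0.00 + £22.15 = £22.15

£22.15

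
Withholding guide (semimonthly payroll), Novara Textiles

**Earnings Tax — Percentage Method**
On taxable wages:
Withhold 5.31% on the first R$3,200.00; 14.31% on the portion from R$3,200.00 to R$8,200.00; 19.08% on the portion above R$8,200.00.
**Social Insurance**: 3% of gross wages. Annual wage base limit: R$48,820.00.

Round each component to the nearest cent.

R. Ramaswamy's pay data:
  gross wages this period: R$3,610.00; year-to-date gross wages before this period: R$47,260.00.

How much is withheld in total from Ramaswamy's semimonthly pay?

R$275.39

Earnings Tax: taxable = R$3,610.00
  R$169.92 + 14.31% × (R$3,610.00 − R$3,200.00) = R$169.92 + 14.31% × R$410.00 = R$228.59
Social Insurance: cap R$48,820.00 − YTD R$47,260.00 = R$1,560.00 subject; 3% × R$1,560.00 = R$46.80
Total: R$228.59 + R$46.80 = R$275.39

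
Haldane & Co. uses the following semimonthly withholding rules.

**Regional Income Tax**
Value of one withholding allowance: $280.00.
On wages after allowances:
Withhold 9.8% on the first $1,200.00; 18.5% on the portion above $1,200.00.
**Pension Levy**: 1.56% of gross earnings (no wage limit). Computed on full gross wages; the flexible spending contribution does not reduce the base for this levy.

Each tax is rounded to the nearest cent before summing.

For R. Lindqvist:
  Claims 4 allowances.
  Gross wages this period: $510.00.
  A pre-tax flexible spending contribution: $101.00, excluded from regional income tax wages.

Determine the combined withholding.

Regional Income Tax: taxable = $510.00 − $101.00 − 4×$280.00 = $-711.00
  Taxable ≤ 0 → $0.00
Pension Levy: 1.56% × $510.00 = $7.96
Total: $0.00 + $7.96 = $7.96

$7.96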